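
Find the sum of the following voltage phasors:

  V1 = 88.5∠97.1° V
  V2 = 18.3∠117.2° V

Step 1 — Convert each phasor to rectangular form:
  V1 = 88.5·(cos(97.1°) + j·sin(97.1°)) = -10.94 + j87.82 V
  V2 = 18.3·(cos(117.2°) + j·sin(117.2°)) = -8.365 + j16.28 V
Step 2 — Sum components: V_total = -19.3 + j104.1 V.
Step 3 — Convert to polar: |V_total| = 105.9 V, ∠V_total = 100.5°.

V_total = 105.9∠100.5° V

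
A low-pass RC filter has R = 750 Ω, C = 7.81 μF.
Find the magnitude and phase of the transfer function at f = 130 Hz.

Step 1 — Angular frequency: ω = 2π·130 = 816.8 rad/s.
Step 2 — Transfer function: H(jω) = 1/(1 + jωRC).
Step 3 — Denominator: 1 + jωRC = 1 + j·816.8·750·7.81e-06 = 1 + j4.784.
Step 4 — H = 0.04186 - j0.2003.
Step 5 — Magnitude: |H| = 0.2046 (-13.8 dB); phase: φ = -78.2°.

|H| = 0.2046 (-13.8 dB), φ = -78.2°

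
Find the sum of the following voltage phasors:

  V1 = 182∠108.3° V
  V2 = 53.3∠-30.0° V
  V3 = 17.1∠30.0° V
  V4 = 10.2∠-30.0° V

Step 1 — Convert each phasor to rectangular form:
  V1 = 182·(cos(108.3°) + j·sin(108.3°)) = -57.15 + j172.8 V
  V2 = 53.3·(cos(-30.0°) + j·sin(-30.0°)) = 46.16 - j26.65 V
  V3 = 17.1·(cos(30.0°) + j·sin(30.0°)) = 14.81 + j8.55 V
  V4 = 10.2·(cos(-30.0°) + j·sin(-30.0°)) = 8.833 - j5.1 V
Step 2 — Sum components: V_total = 12.66 + j149.6 V.
Step 3 — Convert to polar: |V_total| = 150.1 V, ∠V_total = 85.2°.

V_total = 150.1∠85.2° V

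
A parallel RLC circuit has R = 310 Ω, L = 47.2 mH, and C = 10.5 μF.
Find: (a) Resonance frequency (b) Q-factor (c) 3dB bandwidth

Step 1 — Resonance: ω₀ = 1/√(LC) = 1/√(0.0472·1.05e-05) = 1420 rad/s.
Step 2 — f₀ = ω₀/(2π) = 226.1 Hz.
Step 3 — Parallel Q: Q = R/(ω₀L) = 310/(1420·0.0472) = 4.624.
Step 4 — Bandwidth: Δω = ω₀/Q = 307.2 rad/s; BW = Δω/(2π) = 48.9 Hz.

(a) f₀ = 226.1 Hz  (b) Q = 4.624  (c) BW = 48.9 Hz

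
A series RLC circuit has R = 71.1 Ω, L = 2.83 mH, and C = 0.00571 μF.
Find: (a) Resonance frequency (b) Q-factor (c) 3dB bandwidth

Step 1 — Resonance: ω₀ = 1/√(LC) = 1/√(0.00283·5.71e-09) = 2.488e+05 rad/s.
Step 2 — f₀ = ω₀/(2π) = 3.959e+04 Hz.
Step 3 — Series Q: Q = ω₀L/R = 2.488e+05·0.00283/71.1 = 9.902.
Step 4 — Bandwidth: Δω = ω₀/Q = 2.512e+04 rad/s; BW = Δω/(2π) = 3999 Hz.

(a) f₀ = 3.959e+04 Hz  (b) Q = 9.902  (c) BW = 3999 Hz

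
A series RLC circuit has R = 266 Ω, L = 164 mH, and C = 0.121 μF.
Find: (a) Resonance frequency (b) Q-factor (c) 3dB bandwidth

Step 1 — Resonance: ω₀ = 1/√(LC) = 1/√(0.164·1.21e-07) = 7099 rad/s.
Step 2 — f₀ = ω₀/(2π) = 1130 Hz.
Step 3 — Series Q: Q = ω₀L/R = 7099·0.164/266 = 4.377.
Step 4 — Bandwidth: Δω = ω₀/Q = 1622 rad/s; BW = Δω/(2π) = 258.1 Hz.

(a) f₀ = 1130 Hz  (b) Q = 4.377  (c) BW = 258.1 Hz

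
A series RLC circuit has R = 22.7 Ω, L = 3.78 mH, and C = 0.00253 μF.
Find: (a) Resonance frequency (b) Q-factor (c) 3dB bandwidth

Step 1 — Resonance: ω₀ = 1/√(LC) = 1/√(0.00378·2.53e-09) = 3.234e+05 rad/s.
Step 2 — f₀ = ω₀/(2π) = 5.147e+04 Hz.
Step 3 — Series Q: Q = ω₀L/R = 3.234e+05·0.00378/22.7 = 53.85.
Step 4 — Bandwidth: Δω = ω₀/Q = 6005 rad/s; BW = Δω/(2π) = 955.8 Hz.

(a) f₀ = 5.147e+04 Hz  (b) Q = 53.85  (c) BW = 955.8 Hz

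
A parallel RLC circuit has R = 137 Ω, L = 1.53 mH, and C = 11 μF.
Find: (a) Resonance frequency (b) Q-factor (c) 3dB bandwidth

Step 1 — Resonance: ω₀ = 1/√(LC) = 1/√(0.00153·1.1e-05) = 7708 rad/s.
Step 2 — f₀ = ω₀/(2π) = 1227 Hz.
Step 3 — Parallel Q: Q = R/(ω₀L) = 137/(7708·0.00153) = 11.62.
Step 4 — Bandwidth: Δω = ω₀/Q = 663.6 rad/s; BW = Δω/(2π) = 105.6 Hz.

(a) f₀ = 1227 Hz  (b) Q = 11.62  (c) BW = 105.6 Hz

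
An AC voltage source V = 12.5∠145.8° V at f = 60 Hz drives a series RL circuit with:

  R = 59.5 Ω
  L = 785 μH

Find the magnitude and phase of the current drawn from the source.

Step 1 — Angular frequency: ω = 2π·f = 2π·60 = 377 rad/s.
Step 2 — Component impedances:
  R: Z = R = 59.5 Ω
  L: Z = jωL = j·377·0.000785 = 0 + j0.2959 Ω
Step 3 — Series combination: Z_total = R + L = 59.5 + j0.2959 Ω = 59.5∠0.3° Ω.
Step 4 — Source phasor: V = 12.5∠145.8° V = -10.34 + j7.026 V.
Step 5 — Ohm's law: I = V / Z_total = (-10.34 + j7.026) / (59.5 + j0.2959) = -0.1732 + j0.1189 A.
Step 6 — Convert to polar: |I| = 0.2101 A, ∠I = 145.5°.

I = 0.2101∠145.5° A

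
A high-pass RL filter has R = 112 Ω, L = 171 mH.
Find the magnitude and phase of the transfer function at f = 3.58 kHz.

Step 1 — Angular frequency: ω = 2π·3580 = 2.249e+04 rad/s.
Step 2 — Transfer function: H(jω) = jωL/(R + jωL).
Step 3 — Numerator jωL = j·3846; denominator R + jωL = 112 + j3846.
Step 4 — H = 0.9992 + j0.02909.
Step 5 — Magnitude: |H| = 0.9996 (-0.0 dB); phase: φ = 1.7°.

|H| = 0.9996 (-0.0 dB), φ = 1.7°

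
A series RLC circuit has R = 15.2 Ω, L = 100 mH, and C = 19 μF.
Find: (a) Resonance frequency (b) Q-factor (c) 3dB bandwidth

Step 1 — Resonance: ω₀ = 1/√(LC) = 1/√(0.1·1.9e-05) = 725.5 rad/s.
Step 2 — f₀ = ω₀/(2π) = 115.5 Hz.
Step 3 — Series Q: Q = ω₀L/R = 725.5·0.1/15.2 = 4.773.
Step 4 — Bandwidth: Δω = ω₀/Q = 152 rad/s; BW = Δω/(2π) = 24.19 Hz.

(a) f₀ = 115.5 Hz  (b) Q = 4.773  (c) BW = 24.19 Hz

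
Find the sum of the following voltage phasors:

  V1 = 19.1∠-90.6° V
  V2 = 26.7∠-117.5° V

Step 1 — Convert each phasor to rectangular form:
  V1 = 19.1·(cos(-90.6°) + j·sin(-90.6°)) = -0.2 - j19.1 V
  V2 = 26.7·(cos(-117.5°) + j·sin(-117.5°)) = -12.33 - j23.68 V
Step 2 — Sum components: V_total = -12.53 - j42.78 V.
Step 3 — Convert to polar: |V_total| = 44.58 V, ∠V_total = -106.3°.

V_total = 44.58∠-106.3° V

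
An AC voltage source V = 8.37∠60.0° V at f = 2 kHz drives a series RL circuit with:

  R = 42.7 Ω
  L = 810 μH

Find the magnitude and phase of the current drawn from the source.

Step 1 — Angular frequency: ω = 2π·f = 2π·2000 = 1.257e+04 rad/s.
Step 2 — Component impedances:
  R: Z = R = 42.7 Ω
  L: Z = jωL = j·1.257e+04·0.00081 = 0 + j10.18 Ω
Step 3 — Series combination: Z_total = R + L = 42.7 + j10.18 Ω = 43.9∠13.4° Ω.
Step 4 — Source phasor: V = 8.37∠60.0° V = 4.185 + j7.249 V.
Step 5 — Ohm's law: I = V / Z_total = (4.185 + j7.249) / (42.7 + j10.18) = 0.131 + j0.1385 A.
Step 6 — Convert to polar: |I| = 0.1907 A, ∠I = 46.6°.

I = 0.1907∠46.6° A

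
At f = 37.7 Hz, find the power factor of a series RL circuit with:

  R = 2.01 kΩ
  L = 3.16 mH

Step 1 — Angular frequency: ω = 2π·f = 2π·37.7 = 236.9 rad/s.
Step 2 — Component impedances:
  R: Z = R = 2010 Ω
  L: Z = jωL = j·236.9·0.00316 = 0 + j0.7485 Ω
Step 3 — Series combination: Z_total = R + L = 2010 + j0.7485 Ω = 2010∠0.0° Ω.
Step 4 — Power factor: PF = cos(φ) = Re(Z)/|Z| = 2010/2010 = 1.
Step 5 — Type: Im(Z) = 0.7485 ⇒ lagging (phase φ = 0.0°).

PF = 1 (lagging, φ = 0.0°)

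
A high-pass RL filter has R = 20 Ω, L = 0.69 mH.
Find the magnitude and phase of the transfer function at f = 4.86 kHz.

Step 1 — Angular frequency: ω = 2π·4860 = 3.054e+04 rad/s.
Step 2 — Transfer function: H(jω) = jωL/(R + jωL).
Step 3 — Numerator jωL = j·21.07; denominator R + jωL = 20 + j21.07.
Step 4 — H = 0.526 + j0.4993.
Step 5 — Magnitude: |H| = 0.7253 (-2.8 dB); phase: φ = 43.5°.

|H| = 0.7253 (-2.8 dB), φ = 43.5°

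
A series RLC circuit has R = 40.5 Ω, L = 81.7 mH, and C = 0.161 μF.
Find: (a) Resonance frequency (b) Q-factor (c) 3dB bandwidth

Step 1 — Resonance: ω₀ = 1/√(LC) = 1/√(0.0817·1.61e-07) = 8719 rad/s.
Step 2 — f₀ = ω₀/(2π) = 1388 Hz.
Step 3 — Series Q: Q = ω₀L/R = 8719·0.0817/40.5 = 17.59.
Step 4 — Bandwidth: Δω = ω₀/Q = 495.7 rad/s; BW = Δω/(2π) = 78.9 Hz.

(a) f₀ = 1388 Hz  (b) Q = 17.59  (c) BW = 78.9 Hz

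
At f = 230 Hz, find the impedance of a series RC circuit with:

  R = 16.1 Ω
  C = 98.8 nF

Step 1 — Angular frequency: ω = 2π·f = 2π·230 = 1445 rad/s.
Step 2 — Component impedances:
  R: Z = R = 16.1 Ω
  C: Z = 1/(jωC) = -j/(ω·C) = 0 - j7004 Ω
Step 3 — Series combination: Z_total = R + C = 16.1 - j7004 Ω = 7004∠-89.9° Ω.

Z = 16.1 - j7004 Ω = 7004∠-89.9° Ω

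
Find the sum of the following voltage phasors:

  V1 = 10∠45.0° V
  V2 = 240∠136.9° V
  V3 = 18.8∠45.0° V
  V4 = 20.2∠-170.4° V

Step 1 — Convert each phasor to rectangular form:
  V1 = 10·(cos(45.0°) + j·sin(45.0°)) = 7.071 + j7.071 V
  V2 = 240·(cos(136.9°) + j·sin(136.9°)) = -175.2 + j164 V
  V3 = 18.8·(cos(45.0°) + j·sin(45.0°)) = 13.29 + j13.29 V
  V4 = 20.2·(cos(-170.4°) + j·sin(-170.4°)) = -19.92 - j3.369 V
Step 2 — Sum components: V_total = -174.8 + j181 V.
Step 3 — Convert to polar: |V_total| = 251.6 V, ∠V_total = 134.0°.

V_total = 251.6∠134.0° V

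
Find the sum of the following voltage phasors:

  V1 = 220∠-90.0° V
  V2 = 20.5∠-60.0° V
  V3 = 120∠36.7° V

Step 1 — Convert each phasor to rectangular form:
  V1 = 220·(cos(-90.0°) + j·sin(-90.0°)) = 0 - j220 V
  V2 = 20.5·(cos(-60.0°) + j·sin(-60.0°)) = 10.25 - j17.75 V
  V3 = 120·(cos(36.7°) + j·sin(36.7°)) = 96.21 + j71.72 V
Step 2 — Sum components: V_total = 106.5 - j166 V.
Step 3 — Convert to polar: |V_total| = 197.2 V, ∠V_total = -57.3°.

V_total = 197.2∠-57.3° V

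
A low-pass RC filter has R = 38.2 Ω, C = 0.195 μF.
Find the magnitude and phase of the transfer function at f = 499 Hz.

Step 1 — Angular frequency: ω = 2π·499 = 3135 rad/s.
Step 2 — Transfer function: H(jω) = 1/(1 + jωRC).
Step 3 — Denominator: 1 + jωRC = 1 + j·3135·38.2·1.95e-07 = 1 + j0.02335.
Step 4 — H = 0.9995 - j0.02334.
Step 5 — Magnitude: |H| = 0.9997 (-0.0 dB); phase: φ = -1.3°.

|H| = 0.9997 (-0.0 dB), φ = -1.3°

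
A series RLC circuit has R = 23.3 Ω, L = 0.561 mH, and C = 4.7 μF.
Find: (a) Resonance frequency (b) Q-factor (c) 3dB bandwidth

Step 1 — Resonance condition Im(Z)=0 gives ω₀ = 1/√(LC).
Step 2 — ω₀ = 1/√(0.000561·4.7e-06) = 1.947e+04 rad/s.
Step 3 — f₀ = ω₀/(2π) = 3099 Hz.
Step 4 — Series Q: Q = ω₀L/R = 1.947e+04·0.000561/23.3 = 0.4689.
Step 5 — 3dB bandwidth: Δω = ω₀/Q = 4.153e+04 rad/s; BW = Δω/(2π) = 6610 Hz.

(a) f₀ = 3099 Hz  (b) Q = 0.4689  (c) BW = 6610 Hz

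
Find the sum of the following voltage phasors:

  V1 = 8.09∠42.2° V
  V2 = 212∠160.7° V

Step 1 — Convert each phasor to rectangular form:
  V1 = 8.09·(cos(42.2°) + j·sin(42.2°)) = 5.993 + j5.434 V
  V2 = 212·(cos(160.7°) + j·sin(160.7°)) = -200.1 + j70.07 V
Step 2 — Sum components: V_total = -194.1 + j75.5 V.
Step 3 — Convert to polar: |V_total| = 208.3 V, ∠V_total = 158.7°.

V_total = 208.3∠158.7° V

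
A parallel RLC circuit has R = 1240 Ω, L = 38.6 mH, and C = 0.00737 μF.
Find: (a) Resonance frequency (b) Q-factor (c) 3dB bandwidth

Step 1 — Resonance: ω₀ = 1/√(LC) = 1/√(0.0386·7.37e-09) = 5.929e+04 rad/s.
Step 2 — f₀ = ω₀/(2π) = 9436 Hz.
Step 3 — Parallel Q: Q = R/(ω₀L) = 1240/(5.929e+04·0.0386) = 0.5418.
Step 4 — Bandwidth: Δω = ω₀/Q = 1.094e+05 rad/s; BW = Δω/(2π) = 1.742e+04 Hz.

(a) f₀ = 9436 Hz  (b) Q = 0.5418  (c) BW = 1.742e+04 Hz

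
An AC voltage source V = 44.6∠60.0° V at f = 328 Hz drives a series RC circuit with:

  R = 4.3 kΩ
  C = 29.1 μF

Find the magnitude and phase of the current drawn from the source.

Step 1 — Angular frequency: ω = 2π·f = 2π·328 = 2061 rad/s.
Step 2 — Component impedances:
  R: Z = R = 4300 Ω
  C: Z = 1/(jωC) = -j/(ω·C) = 0 - j16.67 Ω
Step 3 — Series combination: Z_total = R + C = 4300 - j16.67 Ω = 4300∠-0.2° Ω.
Step 4 — Source phasor: V = 44.6∠60.0° V = 22.3 + j38.62 V.
Step 5 — Ohm's law: I = V / Z_total = (22.3 + j38.62) / (4300 - j16.67) = 0.005151 + j0.009002 A.
Step 6 — Convert to polar: |I| = 0.01037 A, ∠I = 60.2°.

I = 0.01037∠60.2° A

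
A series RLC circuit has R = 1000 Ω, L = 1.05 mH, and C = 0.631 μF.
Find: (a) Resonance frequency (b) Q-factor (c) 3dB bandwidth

Step 1 — Resonance: ω₀ = 1/√(LC) = 1/√(0.00105·6.31e-07) = 3.885e+04 rad/s.
Step 2 — f₀ = ω₀/(2π) = 6183 Hz.
Step 3 — Series Q: Q = ω₀L/R = 3.885e+04·0.00105/1000 = 0.04079.
Step 4 — Bandwidth: Δω = ω₀/Q = 9.524e+05 rad/s; BW = Δω/(2π) = 1.516e+05 Hz.

(a) f₀ = 6183 Hz  (b) Q = 0.04079  (c) BW = 1.516e+05 Hz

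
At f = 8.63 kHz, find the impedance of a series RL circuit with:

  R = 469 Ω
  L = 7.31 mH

Step 1 — Angular frequency: ω = 2π·f = 2π·8630 = 5.422e+04 rad/s.
Step 2 — Component impedances:
  R: Z = R = 469 Ω
  L: Z = jωL = j·5.422e+04·0.00731 = 0 + j396.4 Ω
Step 3 — Series combination: Z_total = R + L = 469 + j396.4 Ω = 614.1∠40.2° Ω.

Z = 469 + j396.4 Ω = 614.1∠40.2° Ω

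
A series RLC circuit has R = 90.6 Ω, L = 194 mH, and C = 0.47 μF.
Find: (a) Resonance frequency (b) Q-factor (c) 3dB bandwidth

Step 1 — Resonance: ω₀ = 1/√(LC) = 1/√(0.194·4.7e-07) = 3312 rad/s.
Step 2 — f₀ = ω₀/(2π) = 527.1 Hz.
Step 3 — Series Q: Q = ω₀L/R = 3312·0.194/90.6 = 7.091.
Step 4 — Bandwidth: Δω = ω₀/Q = 467 rad/s; BW = Δω/(2π) = 74.33 Hz.

(a) f₀ = 527.1 Hz  (b) Q = 7.091  (c) BW = 74.33 Hz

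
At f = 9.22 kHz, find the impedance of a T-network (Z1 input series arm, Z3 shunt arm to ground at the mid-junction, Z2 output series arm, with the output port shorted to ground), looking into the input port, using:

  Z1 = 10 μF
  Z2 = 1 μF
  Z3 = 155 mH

Step 1 — Angular frequency: ω = 2π·f = 2π·9220 = 5.793e+04 rad/s.
Step 2 — Component impedances:
  Z1: Z = 1/(jωC) = -j/(ω·C) = 0 - j1.726 Ω
  Z2: Z = 1/(jωC) = -j/(ω·C) = 0 - j17.26 Ω
  Z3: Z = jωL = j·5.793e+04·0.155 = 0 + j8979 Ω
Step 3 — With the output port shorted to ground, the output series arm Z2 runs from the junction to ground; the shunt arm Z3 also runs from the junction to ground. They appear in parallel: Z3 || Z2 = 0 - j17.3 Ω.
Step 4 — Series with input arm Z1: Z_in = Z1 + (Z3 || Z2) = 0 - j19.02 Ω = 19.02∠-90.0° Ω.

Z = 0 - j19.02 Ω = 19.02∠-90.0° Ω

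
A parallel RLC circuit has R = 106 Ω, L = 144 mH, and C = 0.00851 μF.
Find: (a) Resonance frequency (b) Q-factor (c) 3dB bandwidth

Step 1 — Resonance: ω₀ = 1/√(LC) = 1/√(0.144·8.51e-09) = 2.857e+04 rad/s.
Step 2 — f₀ = ω₀/(2π) = 4546 Hz.
Step 3 — Parallel Q: Q = R/(ω₀L) = 106/(2.857e+04·0.144) = 0.02577.
Step 4 — Bandwidth: Δω = ω₀/Q = 1.109e+06 rad/s; BW = Δω/(2π) = 1.764e+05 Hz.

(a) f₀ = 4546 Hz  (b) Q = 0.02577  (c) BW = 1.764e+05 Hz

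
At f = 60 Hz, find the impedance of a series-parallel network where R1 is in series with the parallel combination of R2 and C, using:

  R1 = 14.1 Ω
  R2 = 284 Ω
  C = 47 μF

Step 1 — Angular frequency: ω = 2π·f = 2π·60 = 377 rad/s.
Step 2 — Component impedances:
  R1: Z = R = 14.1 Ω
  R2: Z = R = 284 Ω
  C: Z = 1/(jωC) = -j/(ω·C) = 0 - j56.44 Ω
Step 3 — Parallel branch: R2 || C = 1/(1/R2 + 1/C) = 10.79 - j54.29 Ω.
Step 4 — Series with R1: Z_total = R1 + (R2 || C) = 24.89 - j54.29 Ω = 59.73∠-65.4° Ω.

Z = 24.89 - j54.29 Ω = 59.73∠-65.4° Ω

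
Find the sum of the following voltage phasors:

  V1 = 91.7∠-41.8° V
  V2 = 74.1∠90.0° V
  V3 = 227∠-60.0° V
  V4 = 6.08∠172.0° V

Step 1 — Convert each phasor to rectangular form:
  V1 = 91.7·(cos(-41.8°) + j·sin(-41.8°)) = 68.36 - j61.12 V
  V2 = 74.1·(cos(90.0°) + j·sin(90.0°)) = 0 + j74.1 V
  V3 = 227·(cos(-60.0°) + j·sin(-60.0°)) = 113.5 - j196.6 V
  V4 = 6.08·(cos(172.0°) + j·sin(172.0°)) = -6.021 + j0.8462 V
Step 2 — Sum components: V_total = 175.8 - j182.8 V.
Step 3 — Convert to polar: |V_total| = 253.6 V, ∠V_total = -46.1°.

V_total = 253.6∠-46.1° V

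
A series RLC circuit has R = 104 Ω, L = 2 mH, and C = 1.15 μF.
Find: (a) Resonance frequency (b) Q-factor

Step 1 — Resonance condition Im(Z)=0 gives ω₀ = 1/√(LC).
Step 2 — ω₀ = 1/√(0.002·1.15e-06) = 2.085e+04 rad/s.
Step 3 — f₀ = ω₀/(2π) = 3319 Hz.
Step 4 — Series Q: Q = ω₀L/R = 2.085e+04·0.002/104 = 0.401.

(a) f₀ = 3319 Hz  (b) Q = 0.401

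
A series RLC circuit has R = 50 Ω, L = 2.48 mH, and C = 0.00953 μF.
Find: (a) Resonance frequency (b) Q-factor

Step 1 — Resonance condition Im(Z)=0 gives ω₀ = 1/√(LC).
Step 2 — ω₀ = 1/√(0.00248·9.53e-09) = 2.057e+05 rad/s.
Step 3 — f₀ = ω₀/(2π) = 3.274e+04 Hz.
Step 4 — Series Q: Q = ω₀L/R = 2.057e+05·0.00248/50 = 10.2.

(a) f₀ = 3.274e+04 Hz  (b) Q = 10.2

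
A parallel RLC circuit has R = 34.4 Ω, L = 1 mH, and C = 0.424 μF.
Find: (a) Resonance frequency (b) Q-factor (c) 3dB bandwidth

Step 1 — Resonance: ω₀ = 1/√(LC) = 1/√(0.001·4.24e-07) = 4.856e+04 rad/s.
Step 2 — f₀ = ω₀/(2π) = 7729 Hz.
Step 3 — Parallel Q: Q = R/(ω₀L) = 34.4/(4.856e+04·0.001) = 0.7083.
Step 4 — Bandwidth: Δω = ω₀/Q = 6.856e+04 rad/s; BW = Δω/(2π) = 1.091e+04 Hz.

(a) f₀ = 7729 Hz  (b) Q = 0.7083  (c) BW = 1.091e+04 Hz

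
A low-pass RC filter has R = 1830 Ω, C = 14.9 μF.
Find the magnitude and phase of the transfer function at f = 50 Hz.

Step 1 — Angular frequency: ω = 2π·50 = 314.2 rad/s.
Step 2 — Transfer function: H(jω) = 1/(1 + jωRC).
Step 3 — Denominator: 1 + jωRC = 1 + j·314.2·1830·1.49e-05 = 1 + j8.566.
Step 4 — H = 0.01344 - j0.1152.
Step 5 — Magnitude: |H| = 0.116 (-18.7 dB); phase: φ = -83.3°.

|H| = 0.116 (-18.7 dB), φ = -83.3°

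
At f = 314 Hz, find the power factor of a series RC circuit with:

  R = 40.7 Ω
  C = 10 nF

Step 1 — Angular frequency: ω = 2π·f = 2π·314 = 1973 rad/s.
Step 2 — Component impedances:
  R: Z = R = 40.7 Ω
  C: Z = 1/(jωC) = -j/(ω·C) = 0 - j5.069e+04 Ω
Step 3 — Series combination: Z_total = R + C = 40.7 - j5.069e+04 Ω = 5.069e+04∠-90.0° Ω.
Step 4 — Power factor: PF = cos(φ) = Re(Z)/|Z| = 40.7/50686 = 0.000803.
Step 5 — Type: Im(Z) = -5.069e+04 ⇒ leading (phase φ = -90.0°).

PF = 0.000803 (leading, φ = -90.0°)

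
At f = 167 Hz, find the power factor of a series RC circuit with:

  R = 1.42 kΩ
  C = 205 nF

Step 1 — Angular frequency: ω = 2π·f = 2π·167 = 1049 rad/s.
Step 2 — Component impedances:
  R: Z = R = 1420 Ω
  C: Z = 1/(jωC) = -j/(ω·C) = 0 - j4649 Ω
Step 3 — Series combination: Z_total = R + C = 1420 - j4649 Ω = 4861∠-73.0° Ω.
Step 4 — Power factor: PF = cos(φ) = Re(Z)/|Z| = 1420/4861 = 0.2921.
Step 5 — Type: Im(Z) = -4649 ⇒ leading (phase φ = -73.0°).

PF = 0.2921 (leading, φ = -73.0°)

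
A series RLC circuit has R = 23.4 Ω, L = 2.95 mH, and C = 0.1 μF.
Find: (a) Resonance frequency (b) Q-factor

Step 1 — Resonance condition Im(Z)=0 gives ω₀ = 1/√(LC).
Step 2 — ω₀ = 1/√(0.00295·1e-07) = 5.822e+04 rad/s.
Step 3 — f₀ = ω₀/(2π) = 9266 Hz.
Step 4 — Series Q: Q = ω₀L/R = 5.822e+04·0.00295/23.4 = 7.34.

(a) f₀ = 9266 Hz  (b) Q = 7.34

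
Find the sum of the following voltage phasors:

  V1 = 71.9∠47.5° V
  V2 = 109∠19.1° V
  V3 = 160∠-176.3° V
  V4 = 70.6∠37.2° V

Step 1 — Convert each phasor to rectangular form:
  V1 = 71.9·(cos(47.5°) + j·sin(47.5°)) = 48.57 + j53.01 V
  V2 = 109·(cos(19.1°) + j·sin(19.1°)) = 103 + j35.67 V
  V3 = 160·(cos(-176.3°) + j·sin(-176.3°)) = -159.7 - j10.33 V
  V4 = 70.6·(cos(37.2°) + j·sin(37.2°)) = 56.24 + j42.68 V
Step 2 — Sum components: V_total = 48.14 + j121 V.
Step 3 — Convert to polar: |V_total| = 130.3 V, ∠V_total = 68.3°.

V_total = 130.3∠68.3° V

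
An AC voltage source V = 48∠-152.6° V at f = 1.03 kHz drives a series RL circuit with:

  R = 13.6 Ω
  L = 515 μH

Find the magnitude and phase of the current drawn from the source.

Step 1 — Angular frequency: ω = 2π·f = 2π·1030 = 6472 rad/s.
Step 2 — Component impedances:
  R: Z = R = 13.6 Ω
  L: Z = jωL = j·6472·0.000515 = 0 + j3.333 Ω
Step 3 — Series combination: Z_total = R + L = 13.6 + j3.333 Ω = 14∠13.8° Ω.
Step 4 — Source phasor: V = 48∠-152.6° V = -42.62 - j22.09 V.
Step 5 — Ohm's law: I = V / Z_total = (-42.62 - j22.09) / (13.6 + j3.333) = -3.331 - j0.8078 A.
Step 6 — Convert to polar: |I| = 3.428 A, ∠I = -166.4°.

I = 3.428∠-166.4° A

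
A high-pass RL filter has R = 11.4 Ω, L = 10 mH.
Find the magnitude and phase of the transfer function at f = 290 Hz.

Step 1 — Angular frequency: ω = 2π·290 = 1822 rad/s.
Step 2 — Transfer function: H(jω) = jωL/(R + jωL).
Step 3 — Numerator jωL = j·18.22; denominator R + jωL = 11.4 + j18.22.
Step 4 — H = 0.7187 + j0.4496.
Step 5 — Magnitude: |H| = 0.8478 (-1.4 dB); phase: φ = 32.0°.

|H| = 0.8478 (-1.4 dB), φ = 32.0°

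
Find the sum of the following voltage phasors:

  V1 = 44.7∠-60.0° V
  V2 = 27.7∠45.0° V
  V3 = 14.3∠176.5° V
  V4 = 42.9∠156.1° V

Step 1 — Convert each phasor to rectangular form:
  V1 = 44.7·(cos(-60.0°) + j·sin(-60.0°)) = 22.35 - j38.71 V
  V2 = 27.7·(cos(45.0°) + j·sin(45.0°)) = 19.59 + j19.59 V
  V3 = 14.3·(cos(176.5°) + j·sin(176.5°)) = -14.27 + j0.873 V
  V4 = 42.9·(cos(156.1°) + j·sin(156.1°)) = -39.22 + j17.38 V
Step 2 — Sum components: V_total = -11.56 - j0.8709 V.
Step 3 — Convert to polar: |V_total| = 11.59 V, ∠V_total = -175.7°.

V_total = 11.59∠-175.7° V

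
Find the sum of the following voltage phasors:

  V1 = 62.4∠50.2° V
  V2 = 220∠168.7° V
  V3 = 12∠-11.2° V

Step 1 — Convert each phasor to rectangular form:
  V1 = 62.4·(cos(50.2°) + j·sin(50.2°)) = 39.94 + j47.94 V
  V2 = 220·(cos(168.7°) + j·sin(168.7°)) = -215.7 + j43.11 V
  V3 = 12·(cos(-11.2°) + j·sin(-11.2°)) = 11.77 - j2.331 V
Step 2 — Sum components: V_total = -164 + j88.72 V.
Step 3 — Convert to polar: |V_total| = 186.5 V, ∠V_total = 151.6°.

V_total = 186.5∠151.6° V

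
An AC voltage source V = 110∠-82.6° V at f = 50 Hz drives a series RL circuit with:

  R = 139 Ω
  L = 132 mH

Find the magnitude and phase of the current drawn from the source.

Step 1 — Angular frequency: ω = 2π·f = 2π·50 = 314.2 rad/s.
Step 2 — Component impedances:
  R: Z = R = 139 Ω
  L: Z = jωL = j·314.2·0.132 = 0 + j41.47 Ω
Step 3 — Series combination: Z_total = R + L = 139 + j41.47 Ω = 145.1∠16.6° Ω.
Step 4 — Source phasor: V = 110∠-82.6° V = 14.17 - j109.1 V.
Step 5 — Ohm's law: I = V / Z_total = (14.17 - j109.1) / (139 + j41.47) = -0.1214 - j0.7486 A.
Step 6 — Convert to polar: |I| = 0.7583 A, ∠I = -99.2°.

I = 0.7583∠-99.2° A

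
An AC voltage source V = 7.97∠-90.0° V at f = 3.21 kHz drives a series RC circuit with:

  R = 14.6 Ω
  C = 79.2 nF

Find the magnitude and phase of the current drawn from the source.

Step 1 — Angular frequency: ω = 2π·f = 2π·3210 = 2.017e+04 rad/s.
Step 2 — Component impedances:
  R: Z = R = 14.6 Ω
  C: Z = 1/(jωC) = -j/(ω·C) = 0 - j626 Ω
Step 3 — Series combination: Z_total = R + C = 14.6 - j626 Ω = 626.2∠-88.7° Ω.
Step 4 — Source phasor: V = 7.97∠-90.0° V = 0 - j7.97 V.
Step 5 — Ohm's law: I = V / Z_total = (0 - j7.97) / (14.6 - j626) = 0.01272 - j0.0002968 A.
Step 6 — Convert to polar: |I| = 0.01273 A, ∠I = -1.3°.

I = 0.01273∠-1.3° A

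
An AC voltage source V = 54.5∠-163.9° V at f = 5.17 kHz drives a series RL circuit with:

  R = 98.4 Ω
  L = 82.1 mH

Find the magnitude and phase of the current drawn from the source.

Step 1 — Angular frequency: ω = 2π·f = 2π·5170 = 3.248e+04 rad/s.
Step 2 — Component impedances:
  R: Z = R = 98.4 Ω
  L: Z = jωL = j·3.248e+04·0.0821 = 0 + j2667 Ω
Step 3 — Series combination: Z_total = R + L = 98.4 + j2667 Ω = 2669∠87.9° Ω.
Step 4 — Source phasor: V = 54.5∠-163.9° V = -52.36 - j15.11 V.
Step 5 — Ohm's law: I = V / Z_total = (-52.36 - j15.11) / (98.4 + j2667) = -0.006383 + j0.0194 A.
Step 6 — Convert to polar: |I| = 0.02042 A, ∠I = 108.2°.

I = 0.02042∠108.2° A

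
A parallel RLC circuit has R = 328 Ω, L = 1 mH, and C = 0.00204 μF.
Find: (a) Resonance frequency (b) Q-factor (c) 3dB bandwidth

Step 1 — Resonance: ω₀ = 1/√(LC) = 1/√(0.001·2.04e-09) = 7.001e+05 rad/s.
Step 2 — f₀ = ω₀/(2π) = 1.114e+05 Hz.
Step 3 — Parallel Q: Q = R/(ω₀L) = 328/(7.001e+05·0.001) = 0.4685.
Step 4 — Bandwidth: Δω = ω₀/Q = 1.495e+06 rad/s; BW = Δω/(2π) = 2.379e+05 Hz.

(a) f₀ = 1.114e+05 Hz  (b) Q = 0.4685  (c) BW = 2.379e+05 Hz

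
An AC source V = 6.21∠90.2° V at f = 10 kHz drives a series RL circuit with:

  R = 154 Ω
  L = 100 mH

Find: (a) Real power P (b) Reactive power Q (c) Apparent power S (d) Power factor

Step 1 — Angular frequency: ω = 2π·f = 2π·1e+04 = 6.283e+04 rad/s.
Step 2 — Component impedances:
  R: Z = R = 154 Ω
  L: Z = jωL = j·6.283e+04·0.1 = 0 + j6283 Ω
Step 3 — Series combination: Z_total = R + L = 154 + j6283 Ω = 6285∠88.6° Ω.
Step 4 — Source phasor: V = 6.21∠90.2° V = -0.02168 + j6.21 V.
Step 5 — Current: I = V / Z = 0.0009877 + j2.766e-05 A = 0.0009881∠1.6° A.
Step 6 — Complex power: S = V·I* = 0.0001503 + j0.006134 VA.
Step 7 — Real power: P = Re(S) = 0.0001503 W.
Step 8 — Reactive power: Q = Im(S) = 0.006134 VAR.
Step 9 — Apparent power: |S| = 0.006136 VA.
Step 10 — Power factor: PF = P/|S| = 0.0245 (lagging).

(a) P = 0.0001503 W  (b) Q = 0.006134 VAR  (c) S = 0.006136 VA  (d) PF = 0.0245 (lagging)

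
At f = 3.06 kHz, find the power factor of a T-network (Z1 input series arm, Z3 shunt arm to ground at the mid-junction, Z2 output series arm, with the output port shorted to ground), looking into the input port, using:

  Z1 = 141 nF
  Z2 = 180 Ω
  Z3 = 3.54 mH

Step 1 — Angular frequency: ω = 2π·f = 2π·3060 = 1.923e+04 rad/s.
Step 2 — Component impedances:
  Z1: Z = 1/(jωC) = -j/(ω·C) = 0 - j368.9 Ω
  Z2: Z = R = 180 Ω
  Z3: Z = jωL = j·1.923e+04·0.00354 = 0 + j68.06 Ω
Step 3 — With the output port shorted to ground, the output series arm Z2 runs from the junction to ground; the shunt arm Z3 also runs from the junction to ground. They appear in parallel: Z3 || Z2 = 22.52 + j59.55 Ω.
Step 4 — Series with input arm Z1: Z_in = Z1 + (Z3 || Z2) = 22.52 - j309.3 Ω = 310.1∠-85.8° Ω.
Step 5 — Power factor: PF = cos(φ) = Re(Z)/|Z| = 22.516/310.15 = 0.0726.
Step 6 — Type: Im(Z) = -309.3 ⇒ leading (phase φ = -85.8°).

PF = 0.0726 (leading, φ = -85.8°)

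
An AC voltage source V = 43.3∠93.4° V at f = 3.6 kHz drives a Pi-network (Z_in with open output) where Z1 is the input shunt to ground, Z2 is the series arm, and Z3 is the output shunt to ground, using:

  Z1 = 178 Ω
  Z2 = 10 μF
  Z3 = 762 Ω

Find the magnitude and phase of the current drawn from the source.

Step 1 — Angular frequency: ω = 2π·f = 2π·3600 = 2.262e+04 rad/s.
Step 2 — Component impedances:
  Z1: Z = R = 178 Ω
  Z2: Z = 1/(jωC) = -j/(ω·C) = 0 - j4.421 Ω
  Z3: Z = R = 762 Ω
Step 3 — With open output, the series arm Z2 and the output shunt Z3 appear in series to ground: Z2 + Z3 = 762 - j4.421 Ω.
Step 4 — Parallel with input shunt Z1: Z_in = Z1 || (Z2 + Z3) = 144.3 - j0.1585 Ω = 144.3∠-0.1° Ω.
Step 5 — Source phasor: V = 43.3∠93.4° V = -2.568 + j43.22 V.
Step 6 — Ohm's law: I = V / Z_total = (-2.568 + j43.22) / (144.3 - j0.1585) = -0.01813 + j0.2995 A.
Step 7 — Convert to polar: |I| = 0.3001 A, ∠I = 93.5°.

I = 0.3001∠93.5° A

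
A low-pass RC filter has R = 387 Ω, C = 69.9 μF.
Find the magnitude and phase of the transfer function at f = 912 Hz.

Step 1 — Angular frequency: ω = 2π·912 = 5730 rad/s.
Step 2 — Transfer function: H(jω) = 1/(1 + jωRC).
Step 3 — Denominator: 1 + jωRC = 1 + j·5730·387·6.99e-05 = 1 + j155.
Step 4 — H = 4.162e-05 - j0.006451.
Step 5 — Magnitude: |H| = 0.006451 (-43.8 dB); phase: φ = -89.6°.

|H| = 0.006451 (-43.8 dB), φ = -89.6°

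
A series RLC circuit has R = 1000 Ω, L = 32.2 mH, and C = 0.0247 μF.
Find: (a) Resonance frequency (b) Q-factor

Step 1 — Resonance condition Im(Z)=0 gives ω₀ = 1/√(LC).
Step 2 — ω₀ = 1/√(0.0322·2.47e-08) = 3.546e+04 rad/s.
Step 3 — f₀ = ω₀/(2π) = 5643 Hz.
Step 4 — Series Q: Q = ω₀L/R = 3.546e+04·0.0322/1000 = 1.142.

(a) f₀ = 5643 Hz  (b) Q = 1.142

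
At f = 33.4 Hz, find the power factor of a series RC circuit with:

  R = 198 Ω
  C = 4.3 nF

Step 1 — Angular frequency: ω = 2π·f = 2π·33.4 = 209.9 rad/s.
Step 2 — Component impedances:
  R: Z = R = 198 Ω
  C: Z = 1/(jωC) = -j/(ω·C) = 0 - j1.108e+06 Ω
Step 3 — Series combination: Z_total = R + C = 198 - j1.108e+06 Ω = 1.108e+06∠-90.0° Ω.
Step 4 — Power factor: PF = cos(φ) = Re(Z)/|Z| = 198/1.108e+06 = 0.0001787.
Step 5 — Type: Im(Z) = -1.108e+06 ⇒ leading (phase φ = -90.0°).

PF = 0.0001787 (leading, φ = -90.0°)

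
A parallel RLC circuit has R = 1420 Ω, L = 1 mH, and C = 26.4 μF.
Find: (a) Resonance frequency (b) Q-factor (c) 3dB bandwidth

Step 1 — Resonance: ω₀ = 1/√(LC) = 1/√(0.001·2.64e-05) = 6155 rad/s.
Step 2 — f₀ = ω₀/(2π) = 979.5 Hz.
Step 3 — Parallel Q: Q = R/(ω₀L) = 1420/(6155·0.001) = 230.7.
Step 4 — Bandwidth: Δω = ω₀/Q = 26.68 rad/s; BW = Δω/(2π) = 4.245 Hz.

(a) f₀ = 979.5 Hz  (b) Q = 230.7  (c) BW = 4.245 Hz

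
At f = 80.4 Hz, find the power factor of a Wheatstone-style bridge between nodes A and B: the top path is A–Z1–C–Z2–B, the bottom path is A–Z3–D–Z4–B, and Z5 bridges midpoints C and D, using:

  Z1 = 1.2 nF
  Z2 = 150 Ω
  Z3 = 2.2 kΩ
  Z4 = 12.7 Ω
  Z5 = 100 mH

Step 1 — Angular frequency: ω = 2π·f = 2π·80.4 = 505.2 rad/s.
Step 2 — Component impedances:
  Z1: Z = 1/(jωC) = -j/(ω·C) = 0 - j1.65e+06 Ω
  Z2: Z = R = 150 Ω
  Z3: Z = R = 2200 Ω
  Z4: Z = R = 12.7 Ω
  Z5: Z = jωL = j·505.2·0.1 = 0 + j50.52 Ω
Step 3 — Bridge requires nodal analysis (the Z5 bridge couples midpoints C and D, so the two paths cannot be reduced to a simple series/parallel combination). Setting node B to ground and injecting 1 A at node A, the 3-node admittance system at A, C, D solves to V_A = Z_AB = 2212 - j2.656 Ω = 2212∠-0.1° Ω.
Step 4 — Power factor: PF = cos(φ) = Re(Z)/|Z| = 2212/2212 = 1.
Step 5 — Type: Im(Z) = -2.656 ⇒ leading (phase φ = -0.1°).

PF = 1 (leading, φ = -0.1°)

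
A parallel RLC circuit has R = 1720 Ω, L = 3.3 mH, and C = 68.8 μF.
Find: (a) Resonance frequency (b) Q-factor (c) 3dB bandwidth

Step 1 — Resonance: ω₀ = 1/√(LC) = 1/√(0.0033·6.88e-05) = 2099 rad/s.
Step 2 — f₀ = ω₀/(2π) = 334 Hz.
Step 3 — Parallel Q: Q = R/(ω₀L) = 1720/(2099·0.0033) = 248.4.
Step 4 — Bandwidth: Δω = ω₀/Q = 8.451 rad/s; BW = Δω/(2π) = 1.345 Hz.

(a) f₀ = 334 Hz  (b) Q = 248.4  (c) BW = 1.345 Hz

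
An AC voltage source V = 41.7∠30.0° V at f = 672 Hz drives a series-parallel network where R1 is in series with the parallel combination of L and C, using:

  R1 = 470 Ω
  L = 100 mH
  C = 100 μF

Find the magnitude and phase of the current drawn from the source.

Step 1 — Angular frequency: ω = 2π·f = 2π·672 = 4222 rad/s.
Step 2 — Component impedances:
  R1: Z = R = 470 Ω
  L: Z = jωL = j·4222·0.1 = 0 + j422.2 Ω
  C: Z = 1/(jωC) = -j/(ω·C) = 0 - j2.368 Ω
Step 3 — Parallel branch: L || C = 1/(1/L + 1/C) = 0 - j2.382 Ω.
Step 4 — Series with R1: Z_total = R1 + (L || C) = 470 - j2.382 Ω = 470∠-0.3° Ω.
Step 5 — Source phasor: V = 41.7∠30.0° V = 36.11 + j20.85 V.
Step 6 — Ohm's law: I = V / Z_total = (36.11 + j20.85) / (470 - j2.382) = 0.07661 + j0.04475 A.
Step 7 — Convert to polar: |I| = 0.08872 A, ∠I = 30.3°.

I = 0.08872∠30.3° A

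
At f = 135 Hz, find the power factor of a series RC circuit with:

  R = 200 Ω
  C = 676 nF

Step 1 — Angular frequency: ω = 2π·f = 2π·135 = 848.2 rad/s.
Step 2 — Component impedances:
  R: Z = R = 200 Ω
  C: Z = 1/(jωC) = -j/(ω·C) = 0 - j1744 Ω
Step 3 — Series combination: Z_total = R + C = 200 - j1744 Ω = 1755∠-83.5° Ω.
Step 4 — Power factor: PF = cos(φ) = Re(Z)/|Z| = 200/1755.4 = 0.1139.
Step 5 — Type: Im(Z) = -1744 ⇒ leading (phase φ = -83.5°).

PF = 0.1139 (leading, φ = -83.5°)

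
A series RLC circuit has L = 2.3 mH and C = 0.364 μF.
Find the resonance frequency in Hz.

Step 1 — Resonance condition Im(Z)=0 gives ω₀ = 1/√(LC).
Step 2 — ω₀ = 1/√(0.0023·3.64e-07) = 3.456e+04 rad/s.
Step 3 — f₀ = ω₀/(2π) = 5501 Hz.

f₀ = 5501 Hz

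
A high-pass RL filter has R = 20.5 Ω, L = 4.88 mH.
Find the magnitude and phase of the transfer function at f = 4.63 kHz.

Step 1 — Angular frequency: ω = 2π·4630 = 2.909e+04 rad/s.
Step 2 — Transfer function: H(jω) = jωL/(R + jωL).
Step 3 — Numerator jωL = j·142; denominator R + jωL = 20.5 + j142.
Step 4 — H = 0.9796 + j0.1415.
Step 5 — Magnitude: |H| = 0.9897 (-0.1 dB); phase: φ = 8.2°.

|H| = 0.9897 (-0.1 dB), φ = 8.2°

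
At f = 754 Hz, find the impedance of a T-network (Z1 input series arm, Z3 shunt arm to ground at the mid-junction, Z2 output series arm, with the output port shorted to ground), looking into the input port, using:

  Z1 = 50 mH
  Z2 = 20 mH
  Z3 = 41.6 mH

Step 1 — Angular frequency: ω = 2π·f = 2π·754 = 4738 rad/s.
Step 2 — Component impedances:
  Z1: Z = jωL = j·4738·0.05 = 0 + j236.9 Ω
  Z2: Z = jωL = j·4738·0.02 = 0 + j94.75 Ω
  Z3: Z = jωL = j·4738·0.0416 = 0 + j197.1 Ω
Step 3 — With the output port shorted to ground, the output series arm Z2 runs from the junction to ground; the shunt arm Z3 also runs from the junction to ground. They appear in parallel: Z3 || Z2 = 0 + j63.99 Ω.
Step 4 — Series with input arm Z1: Z_in = Z1 + (Z3 || Z2) = 0 + j300.9 Ω = 300.9∠90.0° Ω.

Z = 0 + j300.9 Ω = 300.9∠90.0° Ω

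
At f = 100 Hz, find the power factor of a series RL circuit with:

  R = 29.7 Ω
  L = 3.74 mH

Step 1 — Angular frequency: ω = 2π·f = 2π·100 = 628.3 rad/s.
Step 2 — Component impedances:
  R: Z = R = 29.7 Ω
  L: Z = jωL = j·628.3·0.00374 = 0 + j2.35 Ω
Step 3 — Series combination: Z_total = R + L = 29.7 + j2.35 Ω = 29.79∠4.5° Ω.
Step 4 — Power factor: PF = cos(φ) = Re(Z)/|Z| = 29.7/29.793 = 0.9969.
Step 5 — Type: Im(Z) = 2.35 ⇒ lagging (phase φ = 4.5°).

PF = 0.9969 (lagging, φ = 4.5°)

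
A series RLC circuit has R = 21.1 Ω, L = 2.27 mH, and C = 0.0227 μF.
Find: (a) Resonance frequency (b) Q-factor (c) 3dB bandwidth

Step 1 — Resonance: ω₀ = 1/√(LC) = 1/√(0.00227·2.27e-08) = 1.393e+05 rad/s.
Step 2 — f₀ = ω₀/(2π) = 2.217e+04 Hz.
Step 3 — Series Q: Q = ω₀L/R = 1.393e+05·0.00227/21.1 = 14.99.
Step 4 — Bandwidth: Δω = ω₀/Q = 9295 rad/s; BW = Δω/(2π) = 1479 Hz.

(a) f₀ = 2.217e+04 Hz  (b) Q = 14.99  (c) BW = 1479 Hz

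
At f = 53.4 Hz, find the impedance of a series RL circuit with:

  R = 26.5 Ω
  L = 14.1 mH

Step 1 — Angular frequency: ω = 2π·f = 2π·53.4 = 335.5 rad/s.
Step 2 — Component impedances:
  R: Z = R = 26.5 Ω
  L: Z = jωL = j·335.5·0.0141 = 0 + j4.731 Ω
Step 3 — Series combination: Z_total = R + L = 26.5 + j4.731 Ω = 26.92∠10.1° Ω.

Z = 26.5 + j4.731 Ω = 26.92∠10.1° Ω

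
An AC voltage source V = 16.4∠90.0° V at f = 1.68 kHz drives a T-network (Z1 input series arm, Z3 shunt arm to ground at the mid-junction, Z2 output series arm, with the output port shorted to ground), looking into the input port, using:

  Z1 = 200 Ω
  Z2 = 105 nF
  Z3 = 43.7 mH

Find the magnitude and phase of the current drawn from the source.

Step 1 — Angular frequency: ω = 2π·f = 2π·1680 = 1.056e+04 rad/s.
Step 2 — Component impedances:
  Z1: Z = R = 200 Ω
  Z2: Z = 1/(jωC) = -j/(ω·C) = 0 - j902.2 Ω
  Z3: Z = jωL = j·1.056e+04·0.0437 = 0 + j461.3 Ω
Step 3 — With the output port shorted to ground, the output series arm Z2 runs from the junction to ground; the shunt arm Z3 also runs from the junction to ground. They appear in parallel: Z3 || Z2 = 0 + j943.8 Ω.
Step 4 — Series with input arm Z1: Z_in = Z1 + (Z3 || Z2) = 200 + j943.8 Ω = 964.8∠78.0° Ω.
Step 5 — Source phasor: V = 16.4∠90.0° V = 0 + j16.4 V.
Step 6 — Ohm's law: I = V / Z_total = (0 + j16.4) / (200 + j943.8) = 0.01663 + j0.003524 A.
Step 7 — Convert to polar: |I| = 0.017 A, ∠I = 12.0°.

I = 0.017∠12.0° A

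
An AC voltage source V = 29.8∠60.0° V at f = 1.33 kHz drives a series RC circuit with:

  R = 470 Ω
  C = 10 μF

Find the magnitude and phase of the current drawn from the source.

Step 1 — Angular frequency: ω = 2π·f = 2π·1330 = 8357 rad/s.
Step 2 — Component impedances:
  R: Z = R = 470 Ω
  C: Z = 1/(jωC) = -j/(ω·C) = 0 - j11.97 Ω
Step 3 — Series combination: Z_total = R + C = 470 - j11.97 Ω = 470.2∠-1.5° Ω.
Step 4 — Source phasor: V = 29.8∠60.0° V = 14.9 + j25.81 V.
Step 5 — Ohm's law: I = V / Z_total = (14.9 + j25.81) / (470 - j11.97) = 0.03028 + j0.05568 A.
Step 6 — Convert to polar: |I| = 0.06338 A, ∠I = 61.5°.

I = 0.06338∠61.5° A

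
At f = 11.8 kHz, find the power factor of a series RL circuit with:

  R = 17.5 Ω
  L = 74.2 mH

Step 1 — Angular frequency: ω = 2π·f = 2π·1.18e+04 = 7.414e+04 rad/s.
Step 2 — Component impedances:
  R: Z = R = 17.5 Ω
  L: Z = jωL = j·7.414e+04·0.0742 = 0 + j5501 Ω
Step 3 — Series combination: Z_total = R + L = 17.5 + j5501 Ω = 5501∠89.8° Ω.
Step 4 — Power factor: PF = cos(φ) = Re(Z)/|Z| = 17.5/5501 = 0.003181.
Step 5 — Type: Im(Z) = 5501 ⇒ lagging (phase φ = 89.8°).

PF = 0.003181 (lagging, φ = 89.8°)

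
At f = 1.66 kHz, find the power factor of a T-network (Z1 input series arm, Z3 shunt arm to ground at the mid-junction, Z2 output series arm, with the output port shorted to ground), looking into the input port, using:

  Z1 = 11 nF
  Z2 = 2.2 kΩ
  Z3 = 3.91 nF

Step 1 — Angular frequency: ω = 2π·f = 2π·1660 = 1.043e+04 rad/s.
Step 2 — Component impedances:
  Z1: Z = 1/(jωC) = -j/(ω·C) = 0 - j8716 Ω
  Z2: Z = R = 2200 Ω
  Z3: Z = 1/(jωC) = -j/(ω·C) = 0 - j2.452e+04 Ω
Step 3 — With the output port shorted to ground, the output series arm Z2 runs from the junction to ground; the shunt arm Z3 also runs from the junction to ground. They appear in parallel: Z3 || Z2 = 2182 - j195.8 Ω.
Step 4 — Series with input arm Z1: Z_in = Z1 + (Z3 || Z2) = 2182 - j8912 Ω = 9175∠-76.2° Ω.
Step 5 — Power factor: PF = cos(φ) = Re(Z)/|Z| = 2182.4/9175.2 = 0.2379.
Step 6 — Type: Im(Z) = -8912 ⇒ leading (phase φ = -76.2°).

PF = 0.2379 (leading, φ = -76.2°)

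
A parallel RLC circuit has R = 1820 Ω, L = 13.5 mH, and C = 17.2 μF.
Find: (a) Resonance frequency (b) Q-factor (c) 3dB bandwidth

Step 1 — Resonance: ω₀ = 1/√(LC) = 1/√(0.0135·1.72e-05) = 2075 rad/s.
Step 2 — f₀ = ω₀/(2π) = 330.3 Hz.
Step 3 — Parallel Q: Q = R/(ω₀L) = 1820/(2075·0.0135) = 64.96.
Step 4 — Bandwidth: Δω = ω₀/Q = 31.94 rad/s; BW = Δω/(2π) = 5.084 Hz.

(a) f₀ = 330.3 Hz  (b) Q = 64.96  (c) BW = 5.084 Hz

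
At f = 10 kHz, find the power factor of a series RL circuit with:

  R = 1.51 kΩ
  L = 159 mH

Step 1 — Angular frequency: ω = 2π·f = 2π·1e+04 = 6.283e+04 rad/s.
Step 2 — Component impedances:
  R: Z = R = 1510 Ω
  L: Z = jωL = j·6.283e+04·0.159 = 0 + j9990 Ω
Step 3 — Series combination: Z_total = R + L = 1510 + j9990 Ω = 1.01e+04∠81.4° Ω.
Step 4 — Power factor: PF = cos(φ) = Re(Z)/|Z| = 1510/10104 = 0.1494.
Step 5 — Type: Im(Z) = 9990 ⇒ lagging (phase φ = 81.4°).

PF = 0.1494 (lagging, φ = 81.4°)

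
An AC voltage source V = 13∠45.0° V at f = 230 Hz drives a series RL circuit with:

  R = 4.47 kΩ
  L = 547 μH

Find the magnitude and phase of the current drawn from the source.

Step 1 — Angular frequency: ω = 2π·f = 2π·230 = 1445 rad/s.
Step 2 — Component impedances:
  R: Z = R = 4470 Ω
  L: Z = jωL = j·1445·0.000547 = 0 + j0.7905 Ω
Step 3 — Series combination: Z_total = R + L = 4470 + j0.7905 Ω = 4470∠0.0° Ω.
Step 4 — Source phasor: V = 13∠45.0° V = 9.192 + j9.192 V.
Step 5 — Ohm's law: I = V / Z_total = (9.192 + j9.192) / (4470 + j0.7905) = 0.002057 + j0.002056 A.
Step 6 — Convert to polar: |I| = 0.002908 A, ∠I = 45.0°.

I = 0.002908∠45.0° A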